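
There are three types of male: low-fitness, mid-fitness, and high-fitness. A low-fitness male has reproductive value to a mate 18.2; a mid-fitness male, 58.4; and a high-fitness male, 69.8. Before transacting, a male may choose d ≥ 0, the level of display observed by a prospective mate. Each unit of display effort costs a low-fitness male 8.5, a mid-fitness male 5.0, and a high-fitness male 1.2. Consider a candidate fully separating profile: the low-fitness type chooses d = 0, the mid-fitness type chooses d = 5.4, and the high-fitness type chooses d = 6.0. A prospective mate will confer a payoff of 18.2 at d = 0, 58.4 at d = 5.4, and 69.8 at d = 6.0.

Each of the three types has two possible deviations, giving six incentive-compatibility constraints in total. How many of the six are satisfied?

4

Mid-fitness (own payoff 58.4 − 5.0×5.4 = 31.4): to d=0 gives 18.2 → no gain ✓; to d=6.0 gives 69.8 − 5.0×6.0 = 39.8 → profitable ✗.
High-fitness (own payoff 69.8 − 1.2×6.0 = 62.6): to d=0 gives 18.2 → no gain ✓; to d=5.4 gives 58.4 − 1.2×5.4 = 51.92 → no gain ✓.
Low-fitness (own payoff 18.2): to d=5.4 gives 58.4 − 8.5×5.4 = 12.5 → no gain ✓; to d=6.0 gives 69.8 − 8.5×6.0 = 18.8 → profitable ✗.
4 of the 6 constraints hold; not an equilibrium.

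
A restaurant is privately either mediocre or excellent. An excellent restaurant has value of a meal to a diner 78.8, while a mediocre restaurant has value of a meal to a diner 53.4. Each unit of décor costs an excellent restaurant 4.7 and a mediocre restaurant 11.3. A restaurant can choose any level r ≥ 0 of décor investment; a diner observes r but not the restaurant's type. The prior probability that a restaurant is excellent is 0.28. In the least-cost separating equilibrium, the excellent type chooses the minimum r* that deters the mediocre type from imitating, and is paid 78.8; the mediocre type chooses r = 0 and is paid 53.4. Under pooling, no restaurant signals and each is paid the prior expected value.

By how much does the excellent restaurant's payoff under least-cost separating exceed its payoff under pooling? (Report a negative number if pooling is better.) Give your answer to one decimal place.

7.7

Least-cost separating signal: r* solves 53.4 = 78.8 − 11.3·r*, so r* = (78.8 − 53.4)/11.3 ≈ 2.2478.
Excellent type's separating payoff: 78.8 − 4.7 × r* = 78.8 − 4.7 × (78.8 − 53.4)/11.3 = 78.8 − 119.38/11.3 ≈ 68.235.
Pooling payoff: 0.28 × 78.8 + 0.72 × 53.4 = 60.512.
Difference: 68.235 − 60.512 = 7.723, i.e. 7.7 to one decimal place.
The excellent type prefers to separate.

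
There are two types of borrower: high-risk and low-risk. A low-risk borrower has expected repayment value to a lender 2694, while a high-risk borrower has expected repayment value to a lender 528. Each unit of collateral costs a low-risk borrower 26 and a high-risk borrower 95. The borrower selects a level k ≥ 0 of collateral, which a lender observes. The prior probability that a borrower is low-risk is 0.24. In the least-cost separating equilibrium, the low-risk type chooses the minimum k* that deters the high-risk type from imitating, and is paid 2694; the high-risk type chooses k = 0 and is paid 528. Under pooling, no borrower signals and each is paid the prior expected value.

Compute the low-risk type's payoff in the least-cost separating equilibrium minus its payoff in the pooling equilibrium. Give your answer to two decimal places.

Least-cost separating signal: k* solves 528 = 2694 − 95·k*, so k* = (2694 − 528)/95 = 22.8.
Low-risk type's separating payoff: 2694 − 26 × k* = 2694 − 26 × (2694 − 528)/95 = 2694 − 56316/95 = 2101.2.
Pooling payoff: 0.24 × 2694 + 0.76 × 528 = 1047.84.
Difference: 2101.2 − 1047.84 = 1053.36.
The low-risk type prefers to separate.

1053.36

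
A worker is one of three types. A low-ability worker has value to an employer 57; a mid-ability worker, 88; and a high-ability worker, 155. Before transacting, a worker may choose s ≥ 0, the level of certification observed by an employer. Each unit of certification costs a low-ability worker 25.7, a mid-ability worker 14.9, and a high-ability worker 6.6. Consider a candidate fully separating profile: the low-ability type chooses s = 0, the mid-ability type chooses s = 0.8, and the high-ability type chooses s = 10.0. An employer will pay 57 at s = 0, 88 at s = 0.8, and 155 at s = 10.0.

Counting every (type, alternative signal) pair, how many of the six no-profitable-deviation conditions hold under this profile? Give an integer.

5

High-ability (own payoff 155 − 6.6×10.0 = 89): to s=0 gives 57 → no gain ✓; to s=0.8 gives 88 − 6.6×0.8 = 82.72 → no gain ✓.
Low-ability (own payoff 57): to s=0.8 gives 88 − 25.7×0.8 = 67.44 → profitable ✗; to s=10.0 gives 155 − 25.7×10.0 = -102 → no gain ✓.
Mid-ability (own payoff 88 − 14.9×0.8 = 76.08): to s=0 gives 57 → no gain ✓; to s=10.0 gives 155 − 14.9×10.0 = 6 → no gain ✓.
5 of the 6 constraints hold; not an equilibrium.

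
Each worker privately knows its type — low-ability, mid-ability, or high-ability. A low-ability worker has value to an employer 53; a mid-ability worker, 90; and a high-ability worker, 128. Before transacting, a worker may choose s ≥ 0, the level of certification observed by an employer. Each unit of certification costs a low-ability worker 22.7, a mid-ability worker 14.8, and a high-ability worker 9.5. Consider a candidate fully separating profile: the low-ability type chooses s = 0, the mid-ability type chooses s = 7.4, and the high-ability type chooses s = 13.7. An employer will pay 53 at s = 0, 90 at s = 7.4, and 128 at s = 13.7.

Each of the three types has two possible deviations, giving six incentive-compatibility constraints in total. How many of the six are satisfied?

3

High-ability (own payoff 128 − 9.5×13.7 = -2.15): to s=0 gives 53 → profitable ✗; to s=7.4 gives 90 − 9.5×7.4 = 19.7 → profitable ✗.
Mid-ability (own payoff 90 − 14.8×7.4 = -19.52): to s=0 gives 53 → profitable ✗; to s=13.7 gives 128 − 14.8×13.7 = -74.76 → no gain ✓.
Low-ability (own payoff 53): to s=7.4 gives 90 − 22.7×7.4 = -77.98 → no gain ✓; to s=13.7 gives 128 − 22.7×13.7 = -182.99 → no gain ✓.
3 of the 6 constraints hold; not an equilibrium.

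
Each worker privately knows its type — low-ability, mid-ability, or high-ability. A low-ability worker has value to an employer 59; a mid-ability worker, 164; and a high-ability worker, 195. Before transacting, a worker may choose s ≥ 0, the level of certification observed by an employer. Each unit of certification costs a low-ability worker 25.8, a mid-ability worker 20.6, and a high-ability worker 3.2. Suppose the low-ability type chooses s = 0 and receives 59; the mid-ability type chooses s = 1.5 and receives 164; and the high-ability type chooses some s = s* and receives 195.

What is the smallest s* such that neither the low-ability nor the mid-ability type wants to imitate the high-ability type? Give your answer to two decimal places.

Low-ability type (on-path payoff 59) won't mimic when 59 ≥ 195 − 25.8·s*, i.e. s* ≥ 5.27.
Mid-ability type (on-path payoff 164 − 20.6×1.5 = 133.1) won't mimic when 133.1 ≥ 195 − 20.6·s*, i.e. s* ≥ 3.00.
Both must hold, so s* = max(5.27, 3.00) = 5.27. The low-ability type's constraint binds.

5.27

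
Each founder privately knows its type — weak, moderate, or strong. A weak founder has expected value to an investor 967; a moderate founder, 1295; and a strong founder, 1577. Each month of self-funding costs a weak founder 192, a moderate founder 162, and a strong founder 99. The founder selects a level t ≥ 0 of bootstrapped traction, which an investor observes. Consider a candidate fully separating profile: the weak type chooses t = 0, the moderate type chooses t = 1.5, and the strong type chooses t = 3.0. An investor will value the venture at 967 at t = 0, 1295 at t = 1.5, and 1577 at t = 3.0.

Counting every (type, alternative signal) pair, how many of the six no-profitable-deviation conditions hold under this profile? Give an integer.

3

Strong (own payoff 1577 − 99×3.0 = 1280): to t=0 gives 967 → no gain ✓; to t=1.5 gives 1295 − 99×1.5 = 1146.5 → no gain ✓.
Weak (own payoff 967): to t=1.5 gives 1295 − 192×1.5 = 1007 → profitable ✗; to t=3.0 gives 1577 − 192×3.0 = 1001 → profitable ✗.
Moderate (own payoff 1295 − 162×1.5 = 1052): to t=0 gives 967 → no gain ✓; to t=3.0 gives 1577 − 162×3.0 = 1091 → profitable ✗.
3 of the 6 constraints hold; not an equilibrium.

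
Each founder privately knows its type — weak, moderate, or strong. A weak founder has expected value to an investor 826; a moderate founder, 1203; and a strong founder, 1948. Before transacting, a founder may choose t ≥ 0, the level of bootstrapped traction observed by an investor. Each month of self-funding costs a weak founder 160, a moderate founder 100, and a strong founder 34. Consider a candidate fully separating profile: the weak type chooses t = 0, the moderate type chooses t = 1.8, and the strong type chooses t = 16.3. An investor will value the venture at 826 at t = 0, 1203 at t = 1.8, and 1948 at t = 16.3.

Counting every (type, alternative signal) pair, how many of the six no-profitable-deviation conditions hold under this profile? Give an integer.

Moderate (own payoff 1203 − 100×1.8 = 1023): to t=0 gives 826 → no gain ✓; to t=16.3 gives 1948 − 100×16.3 = 318 → no gain ✓.
Strong (own payoff 1948 − 34×16.3 = 1393.8): to t=0 gives 826 → no gain ✓; to t=1.8 gives 1203 − 34×1.8 = 1141.8 → no gain ✓.
Weak (own payoff 826): to t=1.8 gives 1203 − 160×1.8 = 915 → profitable ✗; to t=16.3 gives 1948 − 160×16.3 = -660 → no gain ✓.
5 of the 6 constraints hold; not an equilibrium.

5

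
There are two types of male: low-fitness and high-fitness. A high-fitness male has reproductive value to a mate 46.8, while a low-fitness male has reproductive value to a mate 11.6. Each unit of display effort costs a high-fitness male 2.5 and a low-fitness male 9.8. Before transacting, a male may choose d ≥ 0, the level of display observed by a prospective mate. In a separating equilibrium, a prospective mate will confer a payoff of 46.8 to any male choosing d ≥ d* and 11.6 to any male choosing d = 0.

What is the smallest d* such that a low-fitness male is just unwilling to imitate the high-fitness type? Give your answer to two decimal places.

A low-fitness male choosing d = 0 receives 11.6.
Imitating at d* instead would pay 46.8 at cost 9.8·d*, netting 46.8 − 9.8·d*.
Indifference: 11.6 = 46.8 − 9.8·d*, so d* = (46.8 − 11.6) / 9.8 ≈ 3.59.
At d* the low-fitness type's incentive constraint just binds; the high-fitness type strictly prefers d* since its per-unit cost is lower.

3.59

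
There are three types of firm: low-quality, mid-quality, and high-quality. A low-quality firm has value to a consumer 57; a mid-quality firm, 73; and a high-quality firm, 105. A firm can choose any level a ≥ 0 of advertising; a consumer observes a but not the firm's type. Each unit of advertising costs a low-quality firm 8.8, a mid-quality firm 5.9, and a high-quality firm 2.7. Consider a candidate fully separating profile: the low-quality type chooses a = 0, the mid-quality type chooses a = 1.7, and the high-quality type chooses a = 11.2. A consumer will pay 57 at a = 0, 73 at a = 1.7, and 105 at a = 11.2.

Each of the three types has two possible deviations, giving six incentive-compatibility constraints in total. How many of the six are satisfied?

Low-quality (own payoff 57): to a=1.7 gives 73 − 8.8×1.7 = 58.04 → profitable ✗; to a=11.2 gives 105 − 8.8×11.2 = 6.44 → no gain ✓.
Mid-quality (own payoff 73 − 5.9×1.7 = 62.97): to a=0 gives 57 → no gain ✓; to a=11.2 gives 105 − 5.9×11.2 = 38.92 → no gain ✓.
High-quality (own payoff 105 − 2.7×11.2 = 74.76): to a=0 gives 57 → no gain ✓; to a=1.7 gives 73 − 2.7×1.7 = 68.41 → no gain ✓.
5 of the 6 constraints hold; not an equilibrium.

5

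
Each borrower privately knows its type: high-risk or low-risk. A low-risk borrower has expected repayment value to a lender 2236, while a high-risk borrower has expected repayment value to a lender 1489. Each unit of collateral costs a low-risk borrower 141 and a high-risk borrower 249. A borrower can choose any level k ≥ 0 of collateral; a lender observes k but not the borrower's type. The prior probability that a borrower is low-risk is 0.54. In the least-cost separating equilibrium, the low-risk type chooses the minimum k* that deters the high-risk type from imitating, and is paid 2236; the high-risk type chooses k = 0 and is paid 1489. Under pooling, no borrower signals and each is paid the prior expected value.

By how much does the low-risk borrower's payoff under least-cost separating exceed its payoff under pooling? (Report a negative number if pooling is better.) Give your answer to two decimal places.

-79.38

Least-cost separating signal: k* solves 1489 = 2236 − 249·k*, so k* = (2236 − 1489)/249 = 3.
Low-risk type's separating payoff: 2236 − 141 × k* = 2236 − 141 × (2236 − 1489)/249 = 2236 − 105327/249 = 1813.
Pooling payoff: 0.54 × 2236 + 0.46 × 1489 = 1892.38.
Difference: 1813 − 1892.38 = -79.38.
The low-risk type would prefer the pooling outcome.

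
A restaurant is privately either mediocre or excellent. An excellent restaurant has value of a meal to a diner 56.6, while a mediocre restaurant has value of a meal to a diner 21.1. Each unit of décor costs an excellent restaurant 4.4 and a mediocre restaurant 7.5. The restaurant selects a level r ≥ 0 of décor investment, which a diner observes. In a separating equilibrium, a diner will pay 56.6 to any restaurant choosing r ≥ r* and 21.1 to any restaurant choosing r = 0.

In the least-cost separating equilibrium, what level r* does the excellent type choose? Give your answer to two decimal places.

A mediocre restaurant choosing r = 0 receives 21.1.
Imitating at r* instead would pay 56.6 at cost 7.5·r*, netting 56.6 − 7.5·r*.
Indifference: 21.1 = 56.6 − 7.5·r*, so r* = (56.6 − 21.1) / 7.5 ≈ 4.73.
This is the mediocre type's binding incentive-compatibility constraint; any r ≥ 4.73 sustains separation on that side.

4.73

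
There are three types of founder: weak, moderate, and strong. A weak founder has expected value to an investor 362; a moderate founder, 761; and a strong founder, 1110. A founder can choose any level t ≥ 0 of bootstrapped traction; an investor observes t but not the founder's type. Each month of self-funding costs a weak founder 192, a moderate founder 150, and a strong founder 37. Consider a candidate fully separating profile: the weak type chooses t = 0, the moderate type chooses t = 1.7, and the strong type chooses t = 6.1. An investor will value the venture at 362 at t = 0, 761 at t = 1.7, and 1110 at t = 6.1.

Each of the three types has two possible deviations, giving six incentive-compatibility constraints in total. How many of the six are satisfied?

5

Moderate (own payoff 761 − 150×1.7 = 506): to t=0 gives 362 → no gain ✓; to t=6.1 gives 1110 − 150×6.1 = 195 → no gain ✓.
Weak (own payoff 362): to t=1.7 gives 761 − 192×1.7 = 434.6 → profitable ✗; to t=6.1 gives 1110 − 192×6.1 = -61.2 → no gain ✓.
Strong (own payoff 1110 − 37×6.1 = 884.3): to t=0 gives 362 → no gain ✓; to t=1.7 gives 761 − 37×1.7 = 698.1 → no gain ✓.
5 of the 6 constraints hold; not an equilibrium.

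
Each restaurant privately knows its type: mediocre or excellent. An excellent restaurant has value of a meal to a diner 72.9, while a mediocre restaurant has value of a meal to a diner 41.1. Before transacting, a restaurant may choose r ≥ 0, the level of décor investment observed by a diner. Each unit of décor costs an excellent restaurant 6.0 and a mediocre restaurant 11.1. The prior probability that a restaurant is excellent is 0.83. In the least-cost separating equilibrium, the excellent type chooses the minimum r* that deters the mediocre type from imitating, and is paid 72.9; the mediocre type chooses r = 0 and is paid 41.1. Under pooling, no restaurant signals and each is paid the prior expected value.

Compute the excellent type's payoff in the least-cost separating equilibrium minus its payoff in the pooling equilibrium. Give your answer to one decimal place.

Least-cost separating signal: r* solves 41.1 = 72.9 − 11.1·r*, so r* = (72.9 − 41.1)/11.1 ≈ 2.8649.
Excellent type's separating payoff: 72.9 − 6.0 × r* = 72.9 − 6.0 × (72.9 − 41.1)/11.1 = 72.9 − 190.8/11.1 ≈ 55.711.
Pooling payoff: 0.83 × 72.9 + 0.17 × 41.1 = 67.494.
Difference: 55.711 − 67.494 = -11.783, i.e. -11.8 to one decimal place.
The excellent type would prefer the pooling outcome.

-11.8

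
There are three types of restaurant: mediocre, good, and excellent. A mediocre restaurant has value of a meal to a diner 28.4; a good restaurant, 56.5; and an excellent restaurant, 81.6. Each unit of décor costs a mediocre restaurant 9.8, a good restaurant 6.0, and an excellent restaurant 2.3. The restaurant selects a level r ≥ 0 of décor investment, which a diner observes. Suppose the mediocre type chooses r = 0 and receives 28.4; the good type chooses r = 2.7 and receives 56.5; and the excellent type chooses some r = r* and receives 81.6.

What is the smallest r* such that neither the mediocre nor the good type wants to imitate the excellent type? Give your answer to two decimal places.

6.88

Mediocre type (on-path payoff 28.4) won't mimic when 28.4 ≥ 81.6 − 9.8·r*, i.e. r* ≥ 5.43.
Good type (on-path payoff 56.5 − 6.0×2.7 = 40.3) won't mimic when 40.3 ≥ 81.6 − 6.0·r*, i.e. r* ≥ 6.88.
Both must hold, so r* = max(5.43, 6.88) = 6.88. The good type's constraint binds.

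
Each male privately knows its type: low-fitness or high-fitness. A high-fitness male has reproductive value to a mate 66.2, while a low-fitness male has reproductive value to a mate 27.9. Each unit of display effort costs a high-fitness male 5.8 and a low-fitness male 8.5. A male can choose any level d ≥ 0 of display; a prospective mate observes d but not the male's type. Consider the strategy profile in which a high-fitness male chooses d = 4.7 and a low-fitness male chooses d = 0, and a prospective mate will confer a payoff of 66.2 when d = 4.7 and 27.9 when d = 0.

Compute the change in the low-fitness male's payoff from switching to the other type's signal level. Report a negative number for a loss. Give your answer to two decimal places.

-1.65

Playing d = 0 the low-fitness male receives 27.9.
Deviating to d = 4.7 brings payment 66.2 at cost 8.5 × 4.7 = 39.95, netting 26.25.
Gain from deviating: 26.25 − 27.9 = -1.65.
The gain is negative, so the low-fitness type's incentive-compatibility constraint is satisfied.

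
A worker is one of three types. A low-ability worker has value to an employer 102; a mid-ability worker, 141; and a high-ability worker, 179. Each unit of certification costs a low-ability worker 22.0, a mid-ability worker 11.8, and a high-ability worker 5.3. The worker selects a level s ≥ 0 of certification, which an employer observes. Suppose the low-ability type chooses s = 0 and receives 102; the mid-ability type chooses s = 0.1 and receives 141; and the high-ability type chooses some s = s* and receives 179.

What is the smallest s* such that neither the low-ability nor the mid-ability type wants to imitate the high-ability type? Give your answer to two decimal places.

Mid-ability type (on-path payoff 141 − 11.8×0.1 = 139.82) won't mimic when 139.82 ≥ 179 − 11.8·s*, i.e. s* ≥ 3.32.
Low-ability type (on-path payoff 102) won't mimic when 102 ≥ 179 − 22.0·s*, i.e. s* ≥ 3.50.
Both must hold, so s* = max(3.50, 3.32) = 3.50. The low-ability type's constraint binds.

3.50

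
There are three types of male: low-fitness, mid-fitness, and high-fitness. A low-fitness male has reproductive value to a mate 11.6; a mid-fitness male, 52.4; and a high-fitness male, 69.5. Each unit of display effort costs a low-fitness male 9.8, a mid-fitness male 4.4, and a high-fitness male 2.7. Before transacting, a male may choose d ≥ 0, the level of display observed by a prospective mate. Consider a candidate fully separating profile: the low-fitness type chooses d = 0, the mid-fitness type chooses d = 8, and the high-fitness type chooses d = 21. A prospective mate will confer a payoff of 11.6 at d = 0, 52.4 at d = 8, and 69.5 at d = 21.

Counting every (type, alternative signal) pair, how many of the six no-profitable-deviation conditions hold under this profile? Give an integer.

Low-fitness (own payoff 11.6): to d=8 gives 52.4 − 9.8×8 = -26 → no gain ✓; to d=21 gives 69.5 − 9.8×21 = -136.3 → no gain ✓.
High-fitness (own payoff 69.5 − 2.7×21 = 12.8): to d=0 gives 11.6 → no gain ✓; to d=8 gives 52.4 − 2.7×8 = 30.8 → profitable ✗.
Mid-fitness (own payoff 52.4 − 4.4×8 = 17.2): to d=0 gives 11.6 → no gain ✓; to d=21 gives 69.5 − 4.4×21 = -22.9 → no gain ✓.
5 of the 6 constraints hold; not an equilibrium.

5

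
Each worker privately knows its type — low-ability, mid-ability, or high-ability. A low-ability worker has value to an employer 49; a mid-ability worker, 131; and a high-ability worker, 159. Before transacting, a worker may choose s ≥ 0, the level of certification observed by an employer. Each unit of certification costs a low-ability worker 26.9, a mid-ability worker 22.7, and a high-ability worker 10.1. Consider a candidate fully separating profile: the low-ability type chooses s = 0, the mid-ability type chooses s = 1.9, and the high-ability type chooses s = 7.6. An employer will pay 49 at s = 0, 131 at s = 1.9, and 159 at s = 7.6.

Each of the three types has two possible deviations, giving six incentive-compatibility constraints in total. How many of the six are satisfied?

4

Mid-ability (own payoff 131 − 22.7×1.9 = 87.87): to s=0 gives 49 → no gain ✓; to s=7.6 gives 159 − 22.7×7.6 = -13.52 → no gain ✓.
Low-ability (own payoff 49): to s=1.9 gives 131 − 26.9×1.9 = 79.89 → profitable ✗; to s=7.6 gives 159 − 26.9×7.6 = -45.44 → no gain ✓.
High-ability (own payoff 159 − 10.1×7.6 = 82.24): to s=0 gives 49 → no gain ✓; to s=1.9 gives 131 − 10.1×1.9 = 111.81 → profitable ✗.
4 of the 6 constraints hold; not an equilibrium.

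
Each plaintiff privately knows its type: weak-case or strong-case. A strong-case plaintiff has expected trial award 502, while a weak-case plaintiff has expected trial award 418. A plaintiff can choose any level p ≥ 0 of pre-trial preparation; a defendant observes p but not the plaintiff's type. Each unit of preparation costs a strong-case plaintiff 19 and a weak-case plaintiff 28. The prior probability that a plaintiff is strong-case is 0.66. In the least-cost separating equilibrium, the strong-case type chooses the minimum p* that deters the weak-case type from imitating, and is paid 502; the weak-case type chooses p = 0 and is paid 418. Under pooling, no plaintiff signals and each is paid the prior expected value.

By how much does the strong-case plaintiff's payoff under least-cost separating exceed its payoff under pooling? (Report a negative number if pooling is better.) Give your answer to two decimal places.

-28.44

Least-cost separating signal: p* solves 418 = 502 − 28·p*, so p* = (502 − 418)/28 = 3.
Strong-case type's separating payoff: 502 − 19 × p* = 502 − 19 × (502 − 418)/28 = 502 − 1596/28 = 445.
Pooling payoff: 0.66 × 502 + 0.34 × 418 = 473.44.
Difference: 445 − 473.44 = -28.44.
The strong-case type would prefer the pooling outcome.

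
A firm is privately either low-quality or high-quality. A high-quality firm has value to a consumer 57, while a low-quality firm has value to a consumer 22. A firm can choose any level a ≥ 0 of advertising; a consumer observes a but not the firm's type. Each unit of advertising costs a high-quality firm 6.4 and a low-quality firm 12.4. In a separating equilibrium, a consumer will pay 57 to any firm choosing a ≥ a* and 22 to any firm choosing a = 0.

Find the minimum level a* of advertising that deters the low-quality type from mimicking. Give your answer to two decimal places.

2.82

A low-quality firm choosing a = 0 receives 22.
Imitating at a* instead would pay 57 at cost 12.4·a*, netting 57 − 12.4·a*.
Indifference: 22 = 57 − 12.4·a*, so a* = (57 − 22) / 12.4 ≈ 2.82.
This is the low-quality type's binding incentive-compatibility constraint; any a ≥ 2.82 sustains separation on that side.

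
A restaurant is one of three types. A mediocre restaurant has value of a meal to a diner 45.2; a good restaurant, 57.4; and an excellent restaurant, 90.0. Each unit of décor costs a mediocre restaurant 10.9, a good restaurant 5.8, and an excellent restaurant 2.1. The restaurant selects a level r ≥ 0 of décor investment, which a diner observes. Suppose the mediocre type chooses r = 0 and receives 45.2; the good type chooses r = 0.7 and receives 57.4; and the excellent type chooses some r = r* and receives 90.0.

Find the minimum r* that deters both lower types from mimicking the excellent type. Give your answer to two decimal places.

Mediocre type (on-path payoff 45.2) won't mimic when 45.2 ≥ 90.0 − 10.9·r*, i.e. r* ≥ 4.11.
Good type (on-path payoff 57.4 − 5.8×0.7 = 53.34) won't mimic when 53.34 ≥ 90.0 − 5.8·r*, i.e. r* ≥ 6.32.
Both must hold, so r* = max(4.11, 6.32) = 6.32. The good type's constraint binds.

6.32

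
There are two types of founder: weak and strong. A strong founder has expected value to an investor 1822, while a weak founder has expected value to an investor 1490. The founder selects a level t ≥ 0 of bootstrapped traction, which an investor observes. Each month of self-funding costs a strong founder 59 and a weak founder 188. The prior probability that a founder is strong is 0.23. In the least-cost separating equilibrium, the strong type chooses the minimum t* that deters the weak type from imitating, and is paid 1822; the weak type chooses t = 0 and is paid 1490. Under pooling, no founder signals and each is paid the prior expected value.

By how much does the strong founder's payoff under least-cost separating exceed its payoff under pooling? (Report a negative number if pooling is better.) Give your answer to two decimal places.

Least-cost separating signal: t* solves 1490 = 1822 − 188·t*, so t* = (1822 − 1490)/188 ≈ 1.7660.
Strong type's separating payoff: 1822 − 59 × t* = 1822 − 59 × (1822 − 1490)/188 = 1822 − 19588/188 ≈ 1717.8085.
Pooling payoff: 0.23 × 1822 + 0.77 × 1490 = 1566.36.
Difference: 1717.8085 − 1566.36 = 151.4485, i.e. 151.45 to two decimal places.
The strong type prefers to separate.

151.45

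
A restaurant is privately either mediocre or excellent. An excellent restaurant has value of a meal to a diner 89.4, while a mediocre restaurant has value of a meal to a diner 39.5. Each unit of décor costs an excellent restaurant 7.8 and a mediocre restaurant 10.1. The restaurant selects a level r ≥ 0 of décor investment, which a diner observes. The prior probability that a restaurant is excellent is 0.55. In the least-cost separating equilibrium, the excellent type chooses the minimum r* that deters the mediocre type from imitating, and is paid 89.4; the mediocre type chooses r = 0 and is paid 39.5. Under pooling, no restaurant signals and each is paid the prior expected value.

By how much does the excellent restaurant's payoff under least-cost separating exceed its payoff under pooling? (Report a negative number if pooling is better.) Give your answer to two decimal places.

-16.08

Least-cost separating signal: r* solves 39.5 = 89.4 − 10.1·r*, so r* = (89.4 − 39.5)/10.1 ≈ 4.9406.
Excellent type's separating payoff: 89.4 − 7.8 × r* = 89.4 − 7.8 × (89.4 − 39.5)/10.1 = 89.4 − 389.22/10.1 ≈ 50.8634.
Pooling payoff: 0.55 × 89.4 + 0.45 × 39.5 = 66.945.
Difference: 50.8634 − 66.945 = -16.0816, i.e. -16.08 to two decimal places.
The excellent type would prefer the pooling outcome.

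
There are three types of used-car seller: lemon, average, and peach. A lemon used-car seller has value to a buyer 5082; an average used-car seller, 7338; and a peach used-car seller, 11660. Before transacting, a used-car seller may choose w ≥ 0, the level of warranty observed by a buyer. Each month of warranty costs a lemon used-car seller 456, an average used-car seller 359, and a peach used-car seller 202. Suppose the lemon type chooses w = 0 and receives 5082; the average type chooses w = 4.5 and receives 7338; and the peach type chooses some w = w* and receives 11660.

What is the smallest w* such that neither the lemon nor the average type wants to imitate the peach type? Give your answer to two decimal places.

Average type (on-path payoff 7338 − 359×4.5 = 5722.5) won't mimic when 5722.5 ≥ 11660 − 359·w*, i.e. w* ≥ 16.54.
Lemon type (on-path payoff 5082) won't mimic when 5082 ≥ 11660 − 456·w*, i.e. w* ≥ 14.43.
Both must hold, so w* = max(14.43, 16.54) = 16.54. The average type's constraint binds.

16.54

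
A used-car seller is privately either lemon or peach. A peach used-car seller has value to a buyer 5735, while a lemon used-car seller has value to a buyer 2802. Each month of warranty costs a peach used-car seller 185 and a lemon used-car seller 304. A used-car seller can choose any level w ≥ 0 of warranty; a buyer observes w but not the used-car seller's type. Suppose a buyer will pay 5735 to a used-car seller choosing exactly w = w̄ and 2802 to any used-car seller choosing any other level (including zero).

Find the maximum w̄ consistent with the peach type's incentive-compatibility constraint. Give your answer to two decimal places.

15.85

Choosing w̄ yields the peach type 5735 − 185·w̄; choosing zero yields 2802.
The peach type is indifferent at 5735 − 185·w̄ = 2802, i.e. w̄ = (5735 − 2802) / 185 ≈ 15.85.
For any w̄ above 15.85 the peach type would rather pool at zero, so separation collapses.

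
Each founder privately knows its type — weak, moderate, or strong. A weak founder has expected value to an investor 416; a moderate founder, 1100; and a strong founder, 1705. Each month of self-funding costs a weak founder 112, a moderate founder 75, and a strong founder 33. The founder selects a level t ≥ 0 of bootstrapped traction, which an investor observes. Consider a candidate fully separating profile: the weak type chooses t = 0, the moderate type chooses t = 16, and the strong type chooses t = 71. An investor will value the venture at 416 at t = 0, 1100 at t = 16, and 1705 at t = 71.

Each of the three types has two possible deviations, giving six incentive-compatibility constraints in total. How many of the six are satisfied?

3

Weak (own payoff 416): to t=16 gives 1100 − 112×16 = -692 → no gain ✓; to t=71 gives 1705 − 112×71 = -6247 → no gain ✓.
Moderate (own payoff 1100 − 75×16 = -100): to t=0 gives 416 → profitable ✗; to t=71 gives 1705 − 75×71 = -3620 → no gain ✓.
Strong (own payoff 1705 − 33×71 = -638): to t=0 gives 416 → profitable ✗; to t=16 gives 1100 − 33×16 = 572 → profitable ✗.
3 of the 6 constraints hold; not an equilibrium.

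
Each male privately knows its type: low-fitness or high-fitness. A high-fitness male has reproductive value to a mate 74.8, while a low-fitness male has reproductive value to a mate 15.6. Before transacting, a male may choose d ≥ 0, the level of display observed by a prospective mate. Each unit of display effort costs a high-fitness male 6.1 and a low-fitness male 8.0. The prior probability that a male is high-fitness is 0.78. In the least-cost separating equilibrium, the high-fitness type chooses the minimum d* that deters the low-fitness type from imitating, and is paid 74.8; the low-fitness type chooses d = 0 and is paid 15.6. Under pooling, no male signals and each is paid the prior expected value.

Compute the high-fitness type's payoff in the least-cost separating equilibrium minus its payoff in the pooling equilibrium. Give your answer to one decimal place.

-32.1

Least-cost separating signal: d* solves 15.6 = 74.8 − 8.0·d*, so d* = (74.8 − 15.6)/8.0 = 7.4.
High-fitness type's separating payoff: 74.8 − 6.1 × d* = 74.8 − 6.1 × (74.8 − 15.6)/8.0 = 74.8 − 361.12/8.0 = 29.66.
Pooling payoff: 0.78 × 74.8 + 0.22 × 15.6 = 61.776.
Difference: 29.66 − 61.776 = -32.116, i.e. -32.1 to one decimal place.
The high-fitness type would prefer the pooling outcome.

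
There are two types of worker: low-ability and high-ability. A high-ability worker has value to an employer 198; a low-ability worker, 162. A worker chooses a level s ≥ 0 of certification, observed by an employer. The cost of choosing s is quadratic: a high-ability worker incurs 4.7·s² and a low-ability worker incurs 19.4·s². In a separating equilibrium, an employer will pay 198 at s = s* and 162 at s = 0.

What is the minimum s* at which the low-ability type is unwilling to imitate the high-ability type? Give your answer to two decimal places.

1.36

The low-ability type at s = 0 receives 162; imitating at s* yields 198 − 19.4·s*².
Indifference: 162 = 198 − 19.4·s*², so s*² = (198 − 162) / 19.4 ≈ 1.8557.
s* = √1.8557 ≈ 1.36.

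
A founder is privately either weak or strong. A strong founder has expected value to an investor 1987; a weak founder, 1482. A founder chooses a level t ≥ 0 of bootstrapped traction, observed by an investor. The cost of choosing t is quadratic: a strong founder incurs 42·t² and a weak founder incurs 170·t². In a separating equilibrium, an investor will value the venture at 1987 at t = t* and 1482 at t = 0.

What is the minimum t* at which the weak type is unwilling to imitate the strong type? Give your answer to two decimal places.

The weak type at t = 0 receives 1482; imitating at t* yields 1987 − 170·t*².
Indifference: 1482 = 1987 − 170·t*², so t*² = (1987 − 1482) / 170 ≈ 2.9706.
t* = √2.9706 ≈ 1.72.

1.72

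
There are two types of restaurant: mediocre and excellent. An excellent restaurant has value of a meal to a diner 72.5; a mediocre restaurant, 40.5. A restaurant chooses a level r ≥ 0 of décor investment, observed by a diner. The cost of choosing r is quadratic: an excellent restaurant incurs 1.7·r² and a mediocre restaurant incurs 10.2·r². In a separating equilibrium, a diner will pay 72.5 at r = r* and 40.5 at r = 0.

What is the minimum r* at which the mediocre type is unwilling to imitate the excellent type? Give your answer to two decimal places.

1.77

The mediocre type at r = 0 receives 40.5; imitating at r* yields 72.5 − 10.2·r*².
Indifference: 40.5 = 72.5 − 10.2·r*², so r*² = (72.5 − 40.5) / 10.2 ≈ 3.1373.
r* = √3.1373 ≈ 1.77.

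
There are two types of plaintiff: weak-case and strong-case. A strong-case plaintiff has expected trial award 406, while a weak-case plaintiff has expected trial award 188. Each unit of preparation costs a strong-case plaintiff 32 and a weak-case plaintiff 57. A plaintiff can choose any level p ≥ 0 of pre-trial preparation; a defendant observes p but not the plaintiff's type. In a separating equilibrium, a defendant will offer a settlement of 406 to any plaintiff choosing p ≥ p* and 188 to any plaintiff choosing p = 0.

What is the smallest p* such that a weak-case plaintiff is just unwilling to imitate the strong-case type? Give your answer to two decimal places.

A weak-case plaintiff choosing p = 0 receives 188.
Imitating at p* instead would pay 406 at cost 57·p*, netting 406 − 57·p*.
Indifference: 188 = 406 − 57·p*, so p* = (406 − 188) / 57 ≈ 3.82.
At p* the weak-case type's incentive constraint just binds; the strong-case type strictly prefers p* since its per-unit cost is lower.

3.82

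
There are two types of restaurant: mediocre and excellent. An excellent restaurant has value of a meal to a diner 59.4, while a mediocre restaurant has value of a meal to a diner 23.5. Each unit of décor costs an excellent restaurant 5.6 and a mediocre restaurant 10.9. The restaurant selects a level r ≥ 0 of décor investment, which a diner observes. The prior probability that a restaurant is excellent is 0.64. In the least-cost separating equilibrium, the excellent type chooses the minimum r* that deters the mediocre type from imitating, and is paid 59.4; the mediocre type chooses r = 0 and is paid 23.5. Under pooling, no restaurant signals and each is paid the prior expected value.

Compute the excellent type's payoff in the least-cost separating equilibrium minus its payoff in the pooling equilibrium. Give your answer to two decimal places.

Least-cost separating signal: r* solves 23.5 = 59.4 − 10.9·r*, so r* = (59.4 − 23.5)/10.9 ≈ 3.2936.
Excellent type's separating payoff: 59.4 − 5.6 × r* = 59.4 − 5.6 × (59.4 − 23.5)/10.9 = 59.4 − 201.04/10.9 ≈ 40.9560.
Pooling payoff: 0.64 × 59.4 + 0.36 × 23.5 = 46.476.
Difference: 40.9560 − 46.476 = -5.52.
The excellent type would prefer the pooling outcome.

-5.52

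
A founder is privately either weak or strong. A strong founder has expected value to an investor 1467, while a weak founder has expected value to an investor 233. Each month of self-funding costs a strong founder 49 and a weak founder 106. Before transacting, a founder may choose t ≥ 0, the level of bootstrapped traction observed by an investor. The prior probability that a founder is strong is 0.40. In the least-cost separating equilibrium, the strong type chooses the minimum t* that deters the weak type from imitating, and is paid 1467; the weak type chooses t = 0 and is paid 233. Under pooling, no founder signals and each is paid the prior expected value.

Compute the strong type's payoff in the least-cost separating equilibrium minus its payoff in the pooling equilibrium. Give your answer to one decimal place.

Least-cost separating signal: t* solves 233 = 1467 − 106·t*, so t* = (1467 − 233)/106 ≈ 11.6415.
Strong type's separating payoff: 1467 − 49 × t* = 1467 − 49 × (1467 − 233)/106 = 1467 − 60466/106 ≈ 896.566.
Pooling payoff: 0.40 × 1467 + 0.60 × 233 = 726.6.
Difference: 896.566 − 726.6 = 169.966, i.e. 170.0 to one decimal place.
The strong type prefers to separate.

170.0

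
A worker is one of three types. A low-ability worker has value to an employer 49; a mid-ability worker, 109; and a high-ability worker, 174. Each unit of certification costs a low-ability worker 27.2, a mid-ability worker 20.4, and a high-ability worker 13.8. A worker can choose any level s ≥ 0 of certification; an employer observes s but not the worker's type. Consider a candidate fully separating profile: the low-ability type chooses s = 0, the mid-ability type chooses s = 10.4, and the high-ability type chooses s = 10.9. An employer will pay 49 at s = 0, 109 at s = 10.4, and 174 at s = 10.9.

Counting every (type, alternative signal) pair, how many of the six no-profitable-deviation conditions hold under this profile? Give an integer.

3

High-ability (own payoff 174 − 13.8×10.9 = 23.58): to s=0 gives 49 → profitable ✗; to s=10.4 gives 109 − 13.8×10.4 = -34.52 → no gain ✓.
Mid-ability (own payoff 109 − 20.4×10.4 = -103.16): to s=0 gives 49 → profitable ✗; to s=10.9 gives 174 − 20.4×10.9 = -48.36 → profitable ✗.
Low-ability (own payoff 49): to s=10.4 gives 109 − 27.2×10.4 = -173.88 → no gain ✓; to s=10.9 gives 174 − 27.2×10.9 = -122.48 → no gain ✓.
3 of the 6 constraints hold; not an equilibrium.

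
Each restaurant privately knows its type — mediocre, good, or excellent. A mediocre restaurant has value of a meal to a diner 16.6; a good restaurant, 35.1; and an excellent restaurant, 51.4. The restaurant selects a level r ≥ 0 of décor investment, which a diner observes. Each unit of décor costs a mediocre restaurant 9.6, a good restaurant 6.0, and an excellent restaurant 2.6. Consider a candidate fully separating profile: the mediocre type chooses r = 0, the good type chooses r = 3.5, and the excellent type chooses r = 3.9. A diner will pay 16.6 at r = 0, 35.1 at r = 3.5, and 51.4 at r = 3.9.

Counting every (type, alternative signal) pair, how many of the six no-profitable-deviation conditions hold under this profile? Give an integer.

4

Excellent (own payoff 51.4 − 2.6×3.9 = 41.26): to r=0 gives 16.6 → no gain ✓; to r=3.5 gives 35.1 − 2.6×3.5 = 26 → no gain ✓.
Mediocre (own payoff 16.6): to r=3.5 gives 35.1 − 9.6×3.5 = 1.5 → no gain ✓; to r=3.9 gives 51.4 − 9.6×3.9 = 13.96 → no gain ✓.
Good (own payoff 35.1 − 6.0×3.5 = 14.1): to r=0 gives 16.6 → profitable ✗; to r=3.9 gives 51.4 − 6.0×3.9 = 28 → profitable ✗.
4 of the 6 constraints hold; not an equilibrium.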